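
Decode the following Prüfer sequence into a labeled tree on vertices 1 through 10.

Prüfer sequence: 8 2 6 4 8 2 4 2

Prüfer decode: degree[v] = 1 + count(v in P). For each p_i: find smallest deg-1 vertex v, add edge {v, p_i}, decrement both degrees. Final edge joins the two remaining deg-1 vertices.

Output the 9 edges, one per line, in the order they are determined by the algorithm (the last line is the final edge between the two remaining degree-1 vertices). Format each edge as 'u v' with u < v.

Initial degrees: {1:1, 2:4, 3:1, 4:3, 5:1, 6:2, 7:1, 8:3, 9:1, 10:1}
Step 1: smallest deg-1 vertex = 1, p_1 = 8. Add edge {1,8}. Now deg[1]=0, deg[8]=2.
Step 2: smallest deg-1 vertex = 3, p_2 = 2. Add edge {2,3}. Now deg[3]=0, deg[2]=3.
Step 3: smallest deg-1 vertex = 5, p_3 = 6. Add edge {5,6}. Now deg[5]=0, deg[6]=1.
Step 4: smallest deg-1 vertex = 6, p_4 = 4. Add edge {4,6}. Now deg[6]=0, deg[4]=2.
Step 5: smallest deg-1 vertex = 7, p_5 = 8. Add edge {7,8}. Now deg[7]=0, deg[8]=1.
Step 6: smallest deg-1 vertex = 8, p_6 = 2. Add edge {2,8}. Now deg[8]=0, deg[2]=2.
Step 7: smallest deg-1 vertex = 9, p_7 = 4. Add edge {4,9}. Now deg[9]=0, deg[4]=1.
Step 8: smallest deg-1 vertex = 4, p_8 = 2. Add edge {2,4}. Now deg[4]=0, deg[2]=1.
Final: two remaining deg-1 vertices are 2, 10. Add edge {2,10}.

Answer: 1 8
2 3
5 6
4 6
7 8
2 8
4 9
2 4
2 10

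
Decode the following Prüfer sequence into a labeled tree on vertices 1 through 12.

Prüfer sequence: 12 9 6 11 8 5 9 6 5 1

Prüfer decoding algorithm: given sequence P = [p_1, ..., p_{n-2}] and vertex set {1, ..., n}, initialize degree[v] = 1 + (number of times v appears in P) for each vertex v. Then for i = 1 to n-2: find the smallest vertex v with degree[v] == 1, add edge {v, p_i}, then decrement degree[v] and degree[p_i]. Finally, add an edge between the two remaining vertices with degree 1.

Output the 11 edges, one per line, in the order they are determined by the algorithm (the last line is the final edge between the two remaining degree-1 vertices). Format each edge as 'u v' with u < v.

Initial degrees: {1:2, 2:1, 3:1, 4:1, 5:3, 6:3, 7:1, 8:2, 9:3, 10:1, 11:2, 12:2}
Step 1: smallest deg-1 vertex = 2, p_1 = 12. Add edge {2,12}. Now deg[2]=0, deg[12]=1.
Step 2: smallest deg-1 vertex = 3, p_2 = 9. Add edge {3,9}. Now deg[3]=0, deg[9]=2.
Step 3: smallest deg-1 vertex = 4, p_3 = 6. Add edge {4,6}. Now deg[4]=0, deg[6]=2.
Step 4: smallest deg-1 vertex = 7, p_4 = 11. Add edge {7,11}. Now deg[7]=0, deg[11]=1.
Step 5: smallest deg-1 vertex = 10, p_5 = 8. Add edge {8,10}. Now deg[10]=0, deg[8]=1.
Step 6: smallest deg-1 vertex = 8, p_6 = 5. Add edge {5,8}. Now deg[8]=0, deg[5]=2.
Step 7: smallest deg-1 vertex = 11, p_7 = 9. Add edge {9,11}. Now deg[11]=0, deg[9]=1.
Step 8: smallest deg-1 vertex = 9, p_8 = 6. Add edge {6,9}. Now deg[9]=0, deg[6]=1.
Step 9: smallest deg-1 vertex = 6, p_9 = 5. Add edge {5,6}. Now deg[6]=0, deg[5]=1.
Step 10: smallest deg-1 vertex = 5, p_10 = 1. Add edge {1,5}. Now deg[5]=0, deg[1]=1.
Final: two remaining deg-1 vertices are 1, 12. Add edge {1,12}.

Answer: 2 12
3 9
4 6
7 11
8 10
5 8
9 11
6 9
5 6
1 5
1 12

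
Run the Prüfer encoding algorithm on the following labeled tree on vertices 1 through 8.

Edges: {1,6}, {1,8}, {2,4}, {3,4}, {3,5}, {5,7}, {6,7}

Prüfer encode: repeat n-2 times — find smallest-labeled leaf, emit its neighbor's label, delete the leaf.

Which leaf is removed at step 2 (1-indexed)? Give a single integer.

Step 1: current leaves = {2,8}. Remove leaf 2 (neighbor: 4).
Step 2: current leaves = {4,8}. Remove leaf 4 (neighbor: 3).

Answer: 4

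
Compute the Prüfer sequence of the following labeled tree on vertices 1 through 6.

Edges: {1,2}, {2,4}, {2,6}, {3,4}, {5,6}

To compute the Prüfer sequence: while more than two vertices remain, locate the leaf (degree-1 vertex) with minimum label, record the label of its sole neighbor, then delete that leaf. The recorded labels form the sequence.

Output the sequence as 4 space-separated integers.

Answer: 2 4 2 6

Derivation:
Step 1: leaves = {1,3,5}. Remove smallest leaf 1, emit neighbor 2.
Step 2: leaves = {3,5}. Remove smallest leaf 3, emit neighbor 4.
Step 3: leaves = {4,5}. Remove smallest leaf 4, emit neighbor 2.
Step 4: leaves = {2,5}. Remove smallest leaf 2, emit neighbor 6.
Done: 2 vertices remain (5, 6). Sequence = [2 4 2 6]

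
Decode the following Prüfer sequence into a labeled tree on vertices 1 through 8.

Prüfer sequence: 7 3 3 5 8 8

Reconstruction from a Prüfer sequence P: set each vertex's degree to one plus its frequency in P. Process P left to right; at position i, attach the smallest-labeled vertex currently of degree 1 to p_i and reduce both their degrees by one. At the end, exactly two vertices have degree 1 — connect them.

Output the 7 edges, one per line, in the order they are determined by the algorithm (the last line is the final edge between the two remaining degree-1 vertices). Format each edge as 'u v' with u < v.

Initial degrees: {1:1, 2:1, 3:3, 4:1, 5:2, 6:1, 7:2, 8:3}
Step 1: smallest deg-1 vertex = 1, p_1 = 7. Add edge {1,7}. Now deg[1]=0, deg[7]=1.
Step 2: smallest deg-1 vertex = 2, p_2 = 3. Add edge {2,3}. Now deg[2]=0, deg[3]=2.
Step 3: smallest deg-1 vertex = 4, p_3 = 3. Add edge {3,4}. Now deg[4]=0, deg[3]=1.
Step 4: smallest deg-1 vertex = 3, p_4 = 5. Add edge {3,5}. Now deg[3]=0, deg[5]=1.
Step 5: smallest deg-1 vertex = 5, p_5 = 8. Add edge {5,8}. Now deg[5]=0, deg[8]=2.
Step 6: smallest deg-1 vertex = 6, p_6 = 8. Add edge {6,8}. Now deg[6]=0, deg[8]=1.
Final: two remaining deg-1 vertices are 7, 8. Add edge {7,8}.

Answer: 1 7
2 3
3 4
3 5
5 8
6 8
7 8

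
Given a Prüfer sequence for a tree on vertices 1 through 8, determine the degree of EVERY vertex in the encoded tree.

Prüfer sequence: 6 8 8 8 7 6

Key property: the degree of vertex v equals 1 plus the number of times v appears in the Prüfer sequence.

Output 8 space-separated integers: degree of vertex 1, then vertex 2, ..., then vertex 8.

Answer: 1 1 1 1 1 3 2 4

Derivation:
p_1 = 6: count[6] becomes 1
p_2 = 8: count[8] becomes 1
p_3 = 8: count[8] becomes 2
p_4 = 8: count[8] becomes 3
p_5 = 7: count[7] becomes 1
p_6 = 6: count[6] becomes 2
Degrees (1 + count): deg[1]=1+0=1, deg[2]=1+0=1, deg[3]=1+0=1, deg[4]=1+0=1, deg[5]=1+0=1, deg[6]=1+2=3, deg[7]=1+1=2, deg[8]=1+3=4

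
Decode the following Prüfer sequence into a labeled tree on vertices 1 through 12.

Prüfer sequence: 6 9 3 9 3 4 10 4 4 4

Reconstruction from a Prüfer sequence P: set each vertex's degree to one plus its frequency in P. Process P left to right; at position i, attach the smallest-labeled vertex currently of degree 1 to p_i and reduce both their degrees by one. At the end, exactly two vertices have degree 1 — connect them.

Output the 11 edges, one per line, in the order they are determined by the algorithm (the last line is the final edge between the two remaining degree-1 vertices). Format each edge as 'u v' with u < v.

Initial degrees: {1:1, 2:1, 3:3, 4:5, 5:1, 6:2, 7:1, 8:1, 9:3, 10:2, 11:1, 12:1}
Step 1: smallest deg-1 vertex = 1, p_1 = 6. Add edge {1,6}. Now deg[1]=0, deg[6]=1.
Step 2: smallest deg-1 vertex = 2, p_2 = 9. Add edge {2,9}. Now deg[2]=0, deg[9]=2.
Step 3: smallest deg-1 vertex = 5, p_3 = 3. Add edge {3,5}. Now deg[5]=0, deg[3]=2.
Step 4: smallest deg-1 vertex = 6, p_4 = 9. Add edge {6,9}. Now deg[6]=0, deg[9]=1.
Step 5: smallest deg-1 vertex = 7, p_5 = 3. Add edge {3,7}. Now deg[7]=0, deg[3]=1.
Step 6: smallest deg-1 vertex = 3, p_6 = 4. Add edge {3,4}. Now deg[3]=0, deg[4]=4.
Step 7: smallest deg-1 vertex = 8, p_7 = 10. Add edge {8,10}. Now deg[8]=0, deg[10]=1.
Step 8: smallest deg-1 vertex = 9, p_8 = 4. Add edge {4,9}. Now deg[9]=0, deg[4]=3.
Step 9: smallest deg-1 vertex = 10, p_9 = 4. Add edge {4,10}. Now deg[10]=0, deg[4]=2.
Step 10: smallest deg-1 vertex = 11, p_10 = 4. Add edge {4,11}. Now deg[11]=0, deg[4]=1.
Final: two remaining deg-1 vertices are 4, 12. Add edge {4,12}.

Answer: 1 6
2 9
3 5
6 9
3 7
3 4
8 10
4 9
4 10
4 11
4 12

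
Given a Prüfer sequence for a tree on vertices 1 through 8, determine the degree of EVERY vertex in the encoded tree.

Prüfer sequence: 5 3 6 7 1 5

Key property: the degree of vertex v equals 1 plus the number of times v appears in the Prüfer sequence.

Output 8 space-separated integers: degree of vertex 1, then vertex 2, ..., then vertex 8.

Answer: 2 1 2 1 3 2 2 1

Derivation:
p_1 = 5: count[5] becomes 1
p_2 = 3: count[3] becomes 1
p_3 = 6: count[6] becomes 1
p_4 = 7: count[7] becomes 1
p_5 = 1: count[1] becomes 1
p_6 = 5: count[5] becomes 2
Degrees (1 + count): deg[1]=1+1=2, deg[2]=1+0=1, deg[3]=1+1=2, deg[4]=1+0=1, deg[5]=1+2=3, deg[6]=1+1=2, deg[7]=1+1=2, deg[8]=1+0=1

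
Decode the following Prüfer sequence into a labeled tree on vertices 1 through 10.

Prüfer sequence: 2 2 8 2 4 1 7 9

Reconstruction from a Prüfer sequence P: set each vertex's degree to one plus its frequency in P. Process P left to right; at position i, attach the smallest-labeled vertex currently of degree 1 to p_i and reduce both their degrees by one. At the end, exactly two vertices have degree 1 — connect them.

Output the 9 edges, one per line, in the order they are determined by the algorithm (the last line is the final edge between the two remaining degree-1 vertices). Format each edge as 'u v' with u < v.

Initial degrees: {1:2, 2:4, 3:1, 4:2, 5:1, 6:1, 7:2, 8:2, 9:2, 10:1}
Step 1: smallest deg-1 vertex = 3, p_1 = 2. Add edge {2,3}. Now deg[3]=0, deg[2]=3.
Step 2: smallest deg-1 vertex = 5, p_2 = 2. Add edge {2,5}. Now deg[5]=0, deg[2]=2.
Step 3: smallest deg-1 vertex = 6, p_3 = 8. Add edge {6,8}. Now deg[6]=0, deg[8]=1.
Step 4: smallest deg-1 vertex = 8, p_4 = 2. Add edge {2,8}. Now deg[8]=0, deg[2]=1.
Step 5: smallest deg-1 vertex = 2, p_5 = 4. Add edge {2,4}. Now deg[2]=0, deg[4]=1.
Step 6: smallest deg-1 vertex = 4, p_6 = 1. Add edge {1,4}. Now deg[4]=0, deg[1]=1.
Step 7: smallest deg-1 vertex = 1, p_7 = 7. Add edge {1,7}. Now deg[1]=0, deg[7]=1.
Step 8: smallest deg-1 vertex = 7, p_8 = 9. Add edge {7,9}. Now deg[7]=0, deg[9]=1.
Final: two remaining deg-1 vertices are 9, 10. Add edge {9,10}.

Answer: 2 3
2 5
6 8
2 8
2 4
1 4
1 7
7 9
9 10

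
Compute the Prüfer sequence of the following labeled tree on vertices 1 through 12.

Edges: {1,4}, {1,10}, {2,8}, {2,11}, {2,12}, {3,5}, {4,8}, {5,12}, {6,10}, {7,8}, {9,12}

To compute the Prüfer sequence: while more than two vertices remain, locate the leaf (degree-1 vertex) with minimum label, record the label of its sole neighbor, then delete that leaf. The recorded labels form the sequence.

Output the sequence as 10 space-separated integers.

Step 1: leaves = {3,6,7,9,11}. Remove smallest leaf 3, emit neighbor 5.
Step 2: leaves = {5,6,7,9,11}. Remove smallest leaf 5, emit neighbor 12.
Step 3: leaves = {6,7,9,11}. Remove smallest leaf 6, emit neighbor 10.
Step 4: leaves = {7,9,10,11}. Remove smallest leaf 7, emit neighbor 8.
Step 5: leaves = {9,10,11}. Remove smallest leaf 9, emit neighbor 12.
Step 6: leaves = {10,11,12}. Remove smallest leaf 10, emit neighbor 1.
Step 7: leaves = {1,11,12}. Remove smallest leaf 1, emit neighbor 4.
Step 8: leaves = {4,11,12}. Remove smallest leaf 4, emit neighbor 8.
Step 9: leaves = {8,11,12}. Remove smallest leaf 8, emit neighbor 2.
Step 10: leaves = {11,12}. Remove smallest leaf 11, emit neighbor 2.
Done: 2 vertices remain (2, 12). Sequence = [5 12 10 8 12 1 4 8 2 2]

Answer: 5 12 10 8 12 1 4 8 2 2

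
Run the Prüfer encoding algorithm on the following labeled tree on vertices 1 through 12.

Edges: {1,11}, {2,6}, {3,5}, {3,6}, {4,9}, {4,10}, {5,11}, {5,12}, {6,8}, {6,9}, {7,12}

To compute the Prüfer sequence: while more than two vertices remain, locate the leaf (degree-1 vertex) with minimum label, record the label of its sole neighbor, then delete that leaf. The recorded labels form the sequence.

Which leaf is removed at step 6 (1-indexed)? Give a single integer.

Answer: 4

Derivation:
Step 1: current leaves = {1,2,7,8,10}. Remove leaf 1 (neighbor: 11).
Step 2: current leaves = {2,7,8,10,11}. Remove leaf 2 (neighbor: 6).
Step 3: current leaves = {7,8,10,11}. Remove leaf 7 (neighbor: 12).
Step 4: current leaves = {8,10,11,12}. Remove leaf 8 (neighbor: 6).
Step 5: current leaves = {10,11,12}. Remove leaf 10 (neighbor: 4).
Step 6: current leaves = {4,11,12}. Remove leaf 4 (neighbor: 9).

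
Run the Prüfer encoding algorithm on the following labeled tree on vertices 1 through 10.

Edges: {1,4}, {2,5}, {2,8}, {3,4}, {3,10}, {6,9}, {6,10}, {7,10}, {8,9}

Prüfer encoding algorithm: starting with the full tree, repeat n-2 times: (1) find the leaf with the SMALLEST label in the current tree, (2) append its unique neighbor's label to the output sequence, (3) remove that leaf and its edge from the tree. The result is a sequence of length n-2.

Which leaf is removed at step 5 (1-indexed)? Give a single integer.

Step 1: current leaves = {1,5,7}. Remove leaf 1 (neighbor: 4).
Step 2: current leaves = {4,5,7}. Remove leaf 4 (neighbor: 3).
Step 3: current leaves = {3,5,7}. Remove leaf 3 (neighbor: 10).
Step 4: current leaves = {5,7}. Remove leaf 5 (neighbor: 2).
Step 5: current leaves = {2,7}. Remove leaf 2 (neighbor: 8).

Answer: 2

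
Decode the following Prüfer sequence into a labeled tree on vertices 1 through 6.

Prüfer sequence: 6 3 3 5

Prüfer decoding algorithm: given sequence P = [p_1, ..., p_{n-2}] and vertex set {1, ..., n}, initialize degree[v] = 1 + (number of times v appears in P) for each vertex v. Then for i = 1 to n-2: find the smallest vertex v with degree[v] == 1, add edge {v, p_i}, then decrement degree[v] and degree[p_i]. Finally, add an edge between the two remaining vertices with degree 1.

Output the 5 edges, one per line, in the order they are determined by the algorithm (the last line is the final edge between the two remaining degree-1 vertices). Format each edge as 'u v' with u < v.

Initial degrees: {1:1, 2:1, 3:3, 4:1, 5:2, 6:2}
Step 1: smallest deg-1 vertex = 1, p_1 = 6. Add edge {1,6}. Now deg[1]=0, deg[6]=1.
Step 2: smallest deg-1 vertex = 2, p_2 = 3. Add edge {2,3}. Now deg[2]=0, deg[3]=2.
Step 3: smallest deg-1 vertex = 4, p_3 = 3. Add edge {3,4}. Now deg[4]=0, deg[3]=1.
Step 4: smallest deg-1 vertex = 3, p_4 = 5. Add edge {3,5}. Now deg[3]=0, deg[5]=1.
Final: two remaining deg-1 vertices are 5, 6. Add edge {5,6}.

Answer: 1 6
2 3
3 4
3 5
5 6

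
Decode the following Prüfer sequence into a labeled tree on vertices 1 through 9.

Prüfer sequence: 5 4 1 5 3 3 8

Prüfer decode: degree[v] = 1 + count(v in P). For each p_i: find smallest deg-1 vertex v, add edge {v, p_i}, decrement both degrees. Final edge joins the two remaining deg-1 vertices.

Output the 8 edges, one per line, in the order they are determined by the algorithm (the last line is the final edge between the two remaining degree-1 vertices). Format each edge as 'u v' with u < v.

Initial degrees: {1:2, 2:1, 3:3, 4:2, 5:3, 6:1, 7:1, 8:2, 9:1}
Step 1: smallest deg-1 vertex = 2, p_1 = 5. Add edge {2,5}. Now deg[2]=0, deg[5]=2.
Step 2: smallest deg-1 vertex = 6, p_2 = 4. Add edge {4,6}. Now deg[6]=0, deg[4]=1.
Step 3: smallest deg-1 vertex = 4, p_3 = 1. Add edge {1,4}. Now deg[4]=0, deg[1]=1.
Step 4: smallest deg-1 vertex = 1, p_4 = 5. Add edge {1,5}. Now deg[1]=0, deg[5]=1.
Step 5: smallest deg-1 vertex = 5, p_5 = 3. Add edge {3,5}. Now deg[5]=0, deg[3]=2.
Step 6: smallest deg-1 vertex = 7, p_6 = 3. Add edge {3,7}. Now deg[7]=0, deg[3]=1.
Step 7: smallest deg-1 vertex = 3, p_7 = 8. Add edge {3,8}. Now deg[3]=0, deg[8]=1.
Final: two remaining deg-1 vertices are 8, 9. Add edge {8,9}.

Answer: 2 5
4 6
1 4
1 5
3 5
3 7
3 8
8 9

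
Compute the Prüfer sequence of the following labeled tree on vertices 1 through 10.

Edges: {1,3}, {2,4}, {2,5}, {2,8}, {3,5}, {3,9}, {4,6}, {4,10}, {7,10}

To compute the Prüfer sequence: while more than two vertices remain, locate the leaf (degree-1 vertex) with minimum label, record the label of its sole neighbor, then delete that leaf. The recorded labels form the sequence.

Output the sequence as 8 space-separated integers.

Step 1: leaves = {1,6,7,8,9}. Remove smallest leaf 1, emit neighbor 3.
Step 2: leaves = {6,7,8,9}. Remove smallest leaf 6, emit neighbor 4.
Step 3: leaves = {7,8,9}. Remove smallest leaf 7, emit neighbor 10.
Step 4: leaves = {8,9,10}. Remove smallest leaf 8, emit neighbor 2.
Step 5: leaves = {9,10}. Remove smallest leaf 9, emit neighbor 3.
Step 6: leaves = {3,10}. Remove smallest leaf 3, emit neighbor 5.
Step 7: leaves = {5,10}. Remove smallest leaf 5, emit neighbor 2.
Step 8: leaves = {2,10}. Remove smallest leaf 2, emit neighbor 4.
Done: 2 vertices remain (4, 10). Sequence = [3 4 10 2 3 5 2 4]

Answer: 3 4 10 2 3 5 2 4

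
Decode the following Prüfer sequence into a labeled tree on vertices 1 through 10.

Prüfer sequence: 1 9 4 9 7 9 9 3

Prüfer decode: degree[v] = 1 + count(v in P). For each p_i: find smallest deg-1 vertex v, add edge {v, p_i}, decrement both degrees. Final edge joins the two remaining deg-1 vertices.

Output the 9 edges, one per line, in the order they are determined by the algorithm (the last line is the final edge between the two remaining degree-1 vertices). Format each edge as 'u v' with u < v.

Answer: 1 2
1 9
4 5
4 9
6 7
7 9
8 9
3 9
3 10

Derivation:
Initial degrees: {1:2, 2:1, 3:2, 4:2, 5:1, 6:1, 7:2, 8:1, 9:5, 10:1}
Step 1: smallest deg-1 vertex = 2, p_1 = 1. Add edge {1,2}. Now deg[2]=0, deg[1]=1.
Step 2: smallest deg-1 vertex = 1, p_2 = 9. Add edge {1,9}. Now deg[1]=0, deg[9]=4.
Step 3: smallest deg-1 vertex = 5, p_3 = 4. Add edge {4,5}. Now deg[5]=0, deg[4]=1.
Step 4: smallest deg-1 vertex = 4, p_4 = 9. Add edge {4,9}. Now deg[4]=0, deg[9]=3.
Step 5: smallest deg-1 vertex = 6, p_5 = 7. Add edge {6,7}. Now deg[6]=0, deg[7]=1.
Step 6: smallest deg-1 vertex = 7, p_6 = 9. Add edge {7,9}. Now deg[7]=0, deg[9]=2.
Step 7: smallest deg-1 vertex = 8, p_7 = 9. Add edge {8,9}. Now deg[8]=0, deg[9]=1.
Step 8: smallest deg-1 vertex = 9, p_8 = 3. Add edge {3,9}. Now deg[9]=0, deg[3]=1.
Final: two remaining deg-1 vertices are 3, 10. Add edge {3,10}.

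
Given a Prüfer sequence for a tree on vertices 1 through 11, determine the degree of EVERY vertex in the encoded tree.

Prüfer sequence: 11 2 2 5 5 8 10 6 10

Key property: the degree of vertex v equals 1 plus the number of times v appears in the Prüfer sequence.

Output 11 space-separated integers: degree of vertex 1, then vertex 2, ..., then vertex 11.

Answer: 1 3 1 1 3 2 1 2 1 3 2

Derivation:
p_1 = 11: count[11] becomes 1
p_2 = 2: count[2] becomes 1
p_3 = 2: count[2] becomes 2
p_4 = 5: count[5] becomes 1
p_5 = 5: count[5] becomes 2
p_6 = 8: count[8] becomes 1
p_7 = 10: count[10] becomes 1
p_8 = 6: count[6] becomes 1
p_9 = 10: count[10] becomes 2
Degrees (1 + count): deg[1]=1+0=1, deg[2]=1+2=3, deg[3]=1+0=1, deg[4]=1+0=1, deg[5]=1+2=3, deg[6]=1+1=2, deg[7]=1+0=1, deg[8]=1+1=2, deg[9]=1+0=1, deg[10]=1+2=3, deg[11]=1+1=2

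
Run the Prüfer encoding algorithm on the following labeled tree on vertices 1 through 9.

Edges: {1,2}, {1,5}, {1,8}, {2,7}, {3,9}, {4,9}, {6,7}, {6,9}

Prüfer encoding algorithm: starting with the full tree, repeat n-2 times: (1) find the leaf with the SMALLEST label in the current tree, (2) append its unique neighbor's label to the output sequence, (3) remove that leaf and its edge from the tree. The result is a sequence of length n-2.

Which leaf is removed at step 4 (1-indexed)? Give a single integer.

Answer: 8

Derivation:
Step 1: current leaves = {3,4,5,8}. Remove leaf 3 (neighbor: 9).
Step 2: current leaves = {4,5,8}. Remove leaf 4 (neighbor: 9).
Step 3: current leaves = {5,8,9}. Remove leaf 5 (neighbor: 1).
Step 4: current leaves = {8,9}. Remove leaf 8 (neighbor: 1).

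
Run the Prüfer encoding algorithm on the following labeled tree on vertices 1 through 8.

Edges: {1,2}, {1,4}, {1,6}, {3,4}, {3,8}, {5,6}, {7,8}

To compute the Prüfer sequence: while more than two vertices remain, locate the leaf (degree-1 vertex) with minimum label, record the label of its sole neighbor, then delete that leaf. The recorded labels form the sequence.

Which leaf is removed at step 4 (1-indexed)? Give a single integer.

Answer: 1

Derivation:
Step 1: current leaves = {2,5,7}. Remove leaf 2 (neighbor: 1).
Step 2: current leaves = {5,7}. Remove leaf 5 (neighbor: 6).
Step 3: current leaves = {6,7}. Remove leaf 6 (neighbor: 1).
Step 4: current leaves = {1,7}. Remove leaf 1 (neighbor: 4).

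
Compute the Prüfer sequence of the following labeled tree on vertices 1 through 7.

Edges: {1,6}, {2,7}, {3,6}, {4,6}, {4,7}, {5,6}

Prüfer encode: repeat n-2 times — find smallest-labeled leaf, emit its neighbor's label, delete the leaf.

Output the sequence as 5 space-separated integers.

Answer: 6 7 6 6 4

Derivation:
Step 1: leaves = {1,2,3,5}. Remove smallest leaf 1, emit neighbor 6.
Step 2: leaves = {2,3,5}. Remove smallest leaf 2, emit neighbor 7.
Step 3: leaves = {3,5,7}. Remove smallest leaf 3, emit neighbor 6.
Step 4: leaves = {5,7}. Remove smallest leaf 5, emit neighbor 6.
Step 5: leaves = {6,7}. Remove smallest leaf 6, emit neighbor 4.
Done: 2 vertices remain (4, 7). Sequence = [6 7 6 6 4]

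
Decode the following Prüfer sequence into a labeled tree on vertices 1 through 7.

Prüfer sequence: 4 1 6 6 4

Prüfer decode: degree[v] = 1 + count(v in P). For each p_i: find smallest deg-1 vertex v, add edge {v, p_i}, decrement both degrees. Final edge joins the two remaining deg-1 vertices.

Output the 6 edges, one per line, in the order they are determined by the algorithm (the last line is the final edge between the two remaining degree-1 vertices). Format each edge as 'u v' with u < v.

Initial degrees: {1:2, 2:1, 3:1, 4:3, 5:1, 6:3, 7:1}
Step 1: smallest deg-1 vertex = 2, p_1 = 4. Add edge {2,4}. Now deg[2]=0, deg[4]=2.
Step 2: smallest deg-1 vertex = 3, p_2 = 1. Add edge {1,3}. Now deg[3]=0, deg[1]=1.
Step 3: smallest deg-1 vertex = 1, p_3 = 6. Add edge {1,6}. Now deg[1]=0, deg[6]=2.
Step 4: smallest deg-1 vertex = 5, p_4 = 6. Add edge {5,6}. Now deg[5]=0, deg[6]=1.
Step 5: smallest deg-1 vertex = 6, p_5 = 4. Add edge {4,6}. Now deg[6]=0, deg[4]=1.
Final: two remaining deg-1 vertices are 4, 7. Add edge {4,7}.

Answer: 2 4
1 3
1 6
5 6
4 6
4 7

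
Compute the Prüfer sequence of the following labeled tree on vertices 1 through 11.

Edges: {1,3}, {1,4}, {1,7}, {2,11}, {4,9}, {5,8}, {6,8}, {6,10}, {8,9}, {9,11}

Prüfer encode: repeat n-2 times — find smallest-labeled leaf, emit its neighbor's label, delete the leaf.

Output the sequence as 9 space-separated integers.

Step 1: leaves = {2,3,5,7,10}. Remove smallest leaf 2, emit neighbor 11.
Step 2: leaves = {3,5,7,10,11}. Remove smallest leaf 3, emit neighbor 1.
Step 3: leaves = {5,7,10,11}. Remove smallest leaf 5, emit neighbor 8.
Step 4: leaves = {7,10,11}. Remove smallest leaf 7, emit neighbor 1.
Step 5: leaves = {1,10,11}. Remove smallest leaf 1, emit neighbor 4.
Step 6: leaves = {4,10,11}. Remove smallest leaf 4, emit neighbor 9.
Step 7: leaves = {10,11}. Remove smallest leaf 10, emit neighbor 6.
Step 8: leaves = {6,11}. Remove smallest leaf 6, emit neighbor 8.
Step 9: leaves = {8,11}. Remove smallest leaf 8, emit neighbor 9.
Done: 2 vertices remain (9, 11). Sequence = [11 1 8 1 4 9 6 8 9]

Answer: 11 1 8 1 4 9 6 8 9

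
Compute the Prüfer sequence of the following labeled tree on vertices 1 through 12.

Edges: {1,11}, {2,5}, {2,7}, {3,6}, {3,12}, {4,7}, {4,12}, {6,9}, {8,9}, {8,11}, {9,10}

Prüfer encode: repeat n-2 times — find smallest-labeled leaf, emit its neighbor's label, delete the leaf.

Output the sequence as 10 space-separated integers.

Answer: 11 2 7 4 12 9 8 9 6 3

Derivation:
Step 1: leaves = {1,5,10}. Remove smallest leaf 1, emit neighbor 11.
Step 2: leaves = {5,10,11}. Remove smallest leaf 5, emit neighbor 2.
Step 3: leaves = {2,10,11}. Remove smallest leaf 2, emit neighbor 7.
Step 4: leaves = {7,10,11}. Remove smallest leaf 7, emit neighbor 4.
Step 5: leaves = {4,10,11}. Remove smallest leaf 4, emit neighbor 12.
Step 6: leaves = {10,11,12}. Remove smallest leaf 10, emit neighbor 9.
Step 7: leaves = {11,12}. Remove smallest leaf 11, emit neighbor 8.
Step 8: leaves = {8,12}. Remove smallest leaf 8, emit neighbor 9.
Step 9: leaves = {9,12}. Remove smallest leaf 9, emit neighbor 6.
Step 10: leaves = {6,12}. Remove smallest leaf 6, emit neighbor 3.
Done: 2 vertices remain (3, 12). Sequence = [11 2 7 4 12 9 8 9 6 3]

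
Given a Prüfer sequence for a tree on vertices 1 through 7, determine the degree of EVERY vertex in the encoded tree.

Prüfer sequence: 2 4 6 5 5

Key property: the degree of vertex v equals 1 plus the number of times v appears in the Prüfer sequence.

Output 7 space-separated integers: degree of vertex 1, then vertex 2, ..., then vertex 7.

Answer: 1 2 1 2 3 2 1

Derivation:
p_1 = 2: count[2] becomes 1
p_2 = 4: count[4] becomes 1
p_3 = 6: count[6] becomes 1
p_4 = 5: count[5] becomes 1
p_5 = 5: count[5] becomes 2
Degrees (1 + count): deg[1]=1+0=1, deg[2]=1+1=2, deg[3]=1+0=1, deg[4]=1+1=2, deg[5]=1+2=3, deg[6]=1+1=2, deg[7]=1+0=1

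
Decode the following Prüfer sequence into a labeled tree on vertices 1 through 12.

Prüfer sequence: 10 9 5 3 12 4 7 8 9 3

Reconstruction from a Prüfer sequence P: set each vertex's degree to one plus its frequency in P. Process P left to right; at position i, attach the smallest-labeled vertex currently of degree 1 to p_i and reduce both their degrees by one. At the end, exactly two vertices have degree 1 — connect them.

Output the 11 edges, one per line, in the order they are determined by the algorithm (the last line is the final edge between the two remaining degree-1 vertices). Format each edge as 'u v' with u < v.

Initial degrees: {1:1, 2:1, 3:3, 4:2, 5:2, 6:1, 7:2, 8:2, 9:3, 10:2, 11:1, 12:2}
Step 1: smallest deg-1 vertex = 1, p_1 = 10. Add edge {1,10}. Now deg[1]=0, deg[10]=1.
Step 2: smallest deg-1 vertex = 2, p_2 = 9. Add edge {2,9}. Now deg[2]=0, deg[9]=2.
Step 3: smallest deg-1 vertex = 6, p_3 = 5. Add edge {5,6}. Now deg[6]=0, deg[5]=1.
Step 4: smallest deg-1 vertex = 5, p_4 = 3. Add edge {3,5}. Now deg[5]=0, deg[3]=2.
Step 5: smallest deg-1 vertex = 10, p_5 = 12. Add edge {10,12}. Now deg[10]=0, deg[12]=1.
Step 6: smallest deg-1 vertex = 11, p_6 = 4. Add edge {4,11}. Now deg[11]=0, deg[4]=1.
Step 7: smallest deg-1 vertex = 4, p_7 = 7. Add edge {4,7}. Now deg[4]=0, deg[7]=1.
Step 8: smallest deg-1 vertex = 7, p_8 = 8. Add edge {7,8}. Now deg[7]=0, deg[8]=1.
Step 9: smallest deg-1 vertex = 8, p_9 = 9. Add edge {8,9}. Now deg[8]=0, deg[9]=1.
Step 10: smallest deg-1 vertex = 9, p_10 = 3. Add edge {3,9}. Now deg[9]=0, deg[3]=1.
Final: two remaining deg-1 vertices are 3, 12. Add edge {3,12}.

Answer: 1 10
2 9
5 6
3 5
10 12
4 11
4 7
7 8
8 9
3 9
3 12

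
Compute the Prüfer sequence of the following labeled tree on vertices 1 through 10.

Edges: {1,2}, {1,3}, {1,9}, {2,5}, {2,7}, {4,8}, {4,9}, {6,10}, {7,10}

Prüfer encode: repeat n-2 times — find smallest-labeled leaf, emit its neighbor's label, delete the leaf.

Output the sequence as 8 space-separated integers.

Answer: 1 2 10 4 9 1 2 7

Derivation:
Step 1: leaves = {3,5,6,8}. Remove smallest leaf 3, emit neighbor 1.
Step 2: leaves = {5,6,8}. Remove smallest leaf 5, emit neighbor 2.
Step 3: leaves = {6,8}. Remove smallest leaf 6, emit neighbor 10.
Step 4: leaves = {8,10}. Remove smallest leaf 8, emit neighbor 4.
Step 5: leaves = {4,10}. Remove smallest leaf 4, emit neighbor 9.
Step 6: leaves = {9,10}. Remove smallest leaf 9, emit neighbor 1.
Step 7: leaves = {1,10}. Remove smallest leaf 1, emit neighbor 2.
Step 8: leaves = {2,10}. Remove smallest leaf 2, emit neighbor 7.
Done: 2 vertices remain (7, 10). Sequence = [1 2 10 4 9 1 2 7]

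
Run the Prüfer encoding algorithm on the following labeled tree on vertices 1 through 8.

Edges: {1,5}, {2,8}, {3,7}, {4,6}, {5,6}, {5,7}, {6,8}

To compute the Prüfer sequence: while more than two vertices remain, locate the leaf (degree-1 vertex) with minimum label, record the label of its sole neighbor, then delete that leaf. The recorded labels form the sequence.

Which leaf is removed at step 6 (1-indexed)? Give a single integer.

Step 1: current leaves = {1,2,3,4}. Remove leaf 1 (neighbor: 5).
Step 2: current leaves = {2,3,4}. Remove leaf 2 (neighbor: 8).
Step 3: current leaves = {3,4,8}. Remove leaf 3 (neighbor: 7).
Step 4: current leaves = {4,7,8}. Remove leaf 4 (neighbor: 6).
Step 5: current leaves = {7,8}. Remove leaf 7 (neighbor: 5).
Step 6: current leaves = {5,8}. Remove leaf 5 (neighbor: 6).

Answer: 5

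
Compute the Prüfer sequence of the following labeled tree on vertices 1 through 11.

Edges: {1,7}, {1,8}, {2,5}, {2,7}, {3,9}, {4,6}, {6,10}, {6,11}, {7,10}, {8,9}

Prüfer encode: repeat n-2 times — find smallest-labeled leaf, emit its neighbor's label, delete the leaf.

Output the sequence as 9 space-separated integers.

Step 1: leaves = {3,4,5,11}. Remove smallest leaf 3, emit neighbor 9.
Step 2: leaves = {4,5,9,11}. Remove smallest leaf 4, emit neighbor 6.
Step 3: leaves = {5,9,11}. Remove smallest leaf 5, emit neighbor 2.
Step 4: leaves = {2,9,11}. Remove smallest leaf 2, emit neighbor 7.
Step 5: leaves = {9,11}. Remove smallest leaf 9, emit neighbor 8.
Step 6: leaves = {8,11}. Remove smallest leaf 8, emit neighbor 1.
Step 7: leaves = {1,11}. Remove smallest leaf 1, emit neighbor 7.
Step 8: leaves = {7,11}. Remove smallest leaf 7, emit neighbor 10.
Step 9: leaves = {10,11}. Remove smallest leaf 10, emit neighbor 6.
Done: 2 vertices remain (6, 11). Sequence = [9 6 2 7 8 1 7 10 6]

Answer: 9 6 2 7 8 1 7 10 6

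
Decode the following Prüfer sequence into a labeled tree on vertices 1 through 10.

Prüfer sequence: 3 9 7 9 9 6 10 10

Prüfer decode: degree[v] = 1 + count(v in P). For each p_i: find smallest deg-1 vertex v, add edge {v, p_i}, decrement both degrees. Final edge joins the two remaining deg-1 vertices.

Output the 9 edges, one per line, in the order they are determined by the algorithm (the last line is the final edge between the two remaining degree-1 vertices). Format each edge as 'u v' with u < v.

Initial degrees: {1:1, 2:1, 3:2, 4:1, 5:1, 6:2, 7:2, 8:1, 9:4, 10:3}
Step 1: smallest deg-1 vertex = 1, p_1 = 3. Add edge {1,3}. Now deg[1]=0, deg[3]=1.
Step 2: smallest deg-1 vertex = 2, p_2 = 9. Add edge {2,9}. Now deg[2]=0, deg[9]=3.
Step 3: smallest deg-1 vertex = 3, p_3 = 7. Add edge {3,7}. Now deg[3]=0, deg[7]=1.
Step 4: smallest deg-1 vertex = 4, p_4 = 9. Add edge {4,9}. Now deg[4]=0, deg[9]=2.
Step 5: smallest deg-1 vertex = 5, p_5 = 9. Add edge {5,9}. Now deg[5]=0, deg[9]=1.
Step 6: smallest deg-1 vertex = 7, p_6 = 6. Add edge {6,7}. Now deg[7]=0, deg[6]=1.
Step 7: smallest deg-1 vertex = 6, p_7 = 10. Add edge {6,10}. Now deg[6]=0, deg[10]=2.
Step 8: smallest deg-1 vertex = 8, p_8 = 10. Add edge {8,10}. Now deg[8]=0, deg[10]=1.
Final: two remaining deg-1 vertices are 9, 10. Add edge {9,10}.

Answer: 1 3
2 9
3 7
4 9
5 9
6 7
6 10
8 10
9 10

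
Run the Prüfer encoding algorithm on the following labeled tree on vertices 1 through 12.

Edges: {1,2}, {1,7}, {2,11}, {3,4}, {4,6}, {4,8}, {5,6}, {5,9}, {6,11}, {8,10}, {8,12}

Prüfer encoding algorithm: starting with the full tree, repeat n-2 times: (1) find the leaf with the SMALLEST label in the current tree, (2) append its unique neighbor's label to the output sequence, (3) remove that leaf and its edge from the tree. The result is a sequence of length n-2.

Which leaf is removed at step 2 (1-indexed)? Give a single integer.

Answer: 7

Derivation:
Step 1: current leaves = {3,7,9,10,12}. Remove leaf 3 (neighbor: 4).
Step 2: current leaves = {7,9,10,12}. Remove leaf 7 (neighbor: 1).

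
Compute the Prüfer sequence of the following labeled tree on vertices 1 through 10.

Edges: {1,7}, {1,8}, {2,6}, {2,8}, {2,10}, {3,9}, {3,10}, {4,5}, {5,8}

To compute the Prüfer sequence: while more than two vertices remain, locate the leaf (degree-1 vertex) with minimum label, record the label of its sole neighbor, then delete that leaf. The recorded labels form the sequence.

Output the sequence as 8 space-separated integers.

Answer: 5 8 2 1 8 2 10 3

Derivation:
Step 1: leaves = {4,6,7,9}. Remove smallest leaf 4, emit neighbor 5.
Step 2: leaves = {5,6,7,9}. Remove smallest leaf 5, emit neighbor 8.
Step 3: leaves = {6,7,9}. Remove smallest leaf 6, emit neighbor 2.
Step 4: leaves = {7,9}. Remove smallest leaf 7, emit neighbor 1.
Step 5: leaves = {1,9}. Remove smallest leaf 1, emit neighbor 8.
Step 6: leaves = {8,9}. Remove smallest leaf 8, emit neighbor 2.
Step 7: leaves = {2,9}. Remove smallest leaf 2, emit neighbor 10.
Step 8: leaves = {9,10}. Remove smallest leaf 9, emit neighbor 3.
Done: 2 vertices remain (3, 10). Sequence = [5 8 2 1 8 2 10 3]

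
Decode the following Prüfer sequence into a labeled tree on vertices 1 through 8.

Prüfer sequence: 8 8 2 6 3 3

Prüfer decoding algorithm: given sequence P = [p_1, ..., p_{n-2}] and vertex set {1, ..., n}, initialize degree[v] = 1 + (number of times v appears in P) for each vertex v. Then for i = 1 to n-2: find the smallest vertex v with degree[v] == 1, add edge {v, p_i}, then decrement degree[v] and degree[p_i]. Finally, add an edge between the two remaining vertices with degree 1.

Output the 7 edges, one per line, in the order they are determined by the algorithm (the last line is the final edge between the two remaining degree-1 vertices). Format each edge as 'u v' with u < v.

Initial degrees: {1:1, 2:2, 3:3, 4:1, 5:1, 6:2, 7:1, 8:3}
Step 1: smallest deg-1 vertex = 1, p_1 = 8. Add edge {1,8}. Now deg[1]=0, deg[8]=2.
Step 2: smallest deg-1 vertex = 4, p_2 = 8. Add edge {4,8}. Now deg[4]=0, deg[8]=1.
Step 3: smallest deg-1 vertex = 5, p_3 = 2. Add edge {2,5}. Now deg[5]=0, deg[2]=1.
Step 4: smallest deg-1 vertex = 2, p_4 = 6. Add edge {2,6}. Now deg[2]=0, deg[6]=1.
Step 5: smallest deg-1 vertex = 6, p_5 = 3. Add edge {3,6}. Now deg[6]=0, deg[3]=2.
Step 6: smallest deg-1 vertex = 7, p_6 = 3. Add edge {3,7}. Now deg[7]=0, deg[3]=1.
Final: two remaining deg-1 vertices are 3, 8. Add edge {3,8}.

Answer: 1 8
4 8
2 5
2 6
3 6
3 7
3 8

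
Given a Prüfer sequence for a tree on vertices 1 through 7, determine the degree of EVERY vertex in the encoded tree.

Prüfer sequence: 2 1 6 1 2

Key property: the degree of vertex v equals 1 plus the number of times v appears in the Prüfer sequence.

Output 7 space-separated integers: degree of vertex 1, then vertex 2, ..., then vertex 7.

Answer: 3 3 1 1 1 2 1

Derivation:
p_1 = 2: count[2] becomes 1
p_2 = 1: count[1] becomes 1
p_3 = 6: count[6] becomes 1
p_4 = 1: count[1] becomes 2
p_5 = 2: count[2] becomes 2
Degrees (1 + count): deg[1]=1+2=3, deg[2]=1+2=3, deg[3]=1+0=1, deg[4]=1+0=1, deg[5]=1+0=1, deg[6]=1+1=2, deg[7]=1+0=1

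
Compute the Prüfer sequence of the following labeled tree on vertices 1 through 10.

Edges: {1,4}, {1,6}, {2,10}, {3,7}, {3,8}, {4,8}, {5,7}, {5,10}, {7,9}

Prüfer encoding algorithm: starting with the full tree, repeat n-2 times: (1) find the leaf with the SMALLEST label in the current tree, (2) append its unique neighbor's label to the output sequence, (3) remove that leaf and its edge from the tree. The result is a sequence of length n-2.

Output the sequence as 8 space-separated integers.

Step 1: leaves = {2,6,9}. Remove smallest leaf 2, emit neighbor 10.
Step 2: leaves = {6,9,10}. Remove smallest leaf 6, emit neighbor 1.
Step 3: leaves = {1,9,10}. Remove smallest leaf 1, emit neighbor 4.
Step 4: leaves = {4,9,10}. Remove smallest leaf 4, emit neighbor 8.
Step 5: leaves = {8,9,10}. Remove smallest leaf 8, emit neighbor 3.
Step 6: leaves = {3,9,10}. Remove smallest leaf 3, emit neighbor 7.
Step 7: leaves = {9,10}. Remove smallest leaf 9, emit neighbor 7.
Step 8: leaves = {7,10}. Remove smallest leaf 7, emit neighbor 5.
Done: 2 vertices remain (5, 10). Sequence = [10 1 4 8 3 7 7 5]

Answer: 10 1 4 8 3 7 7 5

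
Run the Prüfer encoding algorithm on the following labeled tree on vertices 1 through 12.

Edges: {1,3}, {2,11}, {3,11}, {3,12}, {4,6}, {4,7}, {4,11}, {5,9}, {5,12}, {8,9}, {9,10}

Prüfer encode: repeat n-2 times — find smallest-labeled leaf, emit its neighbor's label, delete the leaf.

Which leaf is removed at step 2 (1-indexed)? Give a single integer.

Answer: 2

Derivation:
Step 1: current leaves = {1,2,6,7,8,10}. Remove leaf 1 (neighbor: 3).
Step 2: current leaves = {2,6,7,8,10}. Remove leaf 2 (neighbor: 11).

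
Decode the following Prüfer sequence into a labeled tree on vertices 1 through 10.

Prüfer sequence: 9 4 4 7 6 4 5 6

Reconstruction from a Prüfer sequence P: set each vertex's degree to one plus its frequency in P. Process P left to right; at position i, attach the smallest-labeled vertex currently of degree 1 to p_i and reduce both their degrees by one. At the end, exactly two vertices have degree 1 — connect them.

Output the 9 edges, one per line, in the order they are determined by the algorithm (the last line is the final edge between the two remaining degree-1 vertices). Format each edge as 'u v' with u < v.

Answer: 1 9
2 4
3 4
7 8
6 7
4 9
4 5
5 6
6 10

Derivation:
Initial degrees: {1:1, 2:1, 3:1, 4:4, 5:2, 6:3, 7:2, 8:1, 9:2, 10:1}
Step 1: smallest deg-1 vertex = 1, p_1 = 9. Add edge {1,9}. Now deg[1]=0, deg[9]=1.
Step 2: smallest deg-1 vertex = 2, p_2 = 4. Add edge {2,4}. Now deg[2]=0, deg[4]=3.
Step 3: smallest deg-1 vertex = 3, p_3 = 4. Add edge {3,4}. Now deg[3]=0, deg[4]=2.
Step 4: smallest deg-1 vertex = 8, p_4 = 7. Add edge {7,8}. Now deg[8]=0, deg[7]=1.
Step 5: smallest deg-1 vertex = 7, p_5 = 6. Add edge {6,7}. Now deg[7]=0, deg[6]=2.
Step 6: smallest deg-1 vertex = 9, p_6 = 4. Add edge {4,9}. Now deg[9]=0, deg[4]=1.
Step 7: smallest deg-1 vertex = 4, p_7 = 5. Add edge {4,5}. Now deg[4]=0, deg[5]=1.
Step 8: smallest deg-1 vertex = 5, p_8 = 6. Add edge {5,6}. Now deg[5]=0, deg[6]=1.
Final: two remaining deg-1 vertices are 6, 10. Add edge {6,10}.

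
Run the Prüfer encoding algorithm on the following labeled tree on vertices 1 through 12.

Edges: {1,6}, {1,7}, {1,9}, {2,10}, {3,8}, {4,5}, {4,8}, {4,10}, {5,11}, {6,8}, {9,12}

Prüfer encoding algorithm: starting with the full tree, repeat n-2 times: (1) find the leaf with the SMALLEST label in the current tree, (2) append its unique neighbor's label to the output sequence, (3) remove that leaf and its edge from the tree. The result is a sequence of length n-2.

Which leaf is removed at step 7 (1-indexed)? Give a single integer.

Step 1: current leaves = {2,3,7,11,12}. Remove leaf 2 (neighbor: 10).
Step 2: current leaves = {3,7,10,11,12}. Remove leaf 3 (neighbor: 8).
Step 3: current leaves = {7,10,11,12}. Remove leaf 7 (neighbor: 1).
Step 4: current leaves = {10,11,12}. Remove leaf 10 (neighbor: 4).
Step 5: current leaves = {11,12}. Remove leaf 11 (neighbor: 5).
Step 6: current leaves = {5,12}. Remove leaf 5 (neighbor: 4).
Step 7: current leaves = {4,12}. Remove leaf 4 (neighbor: 8).

Answer: 4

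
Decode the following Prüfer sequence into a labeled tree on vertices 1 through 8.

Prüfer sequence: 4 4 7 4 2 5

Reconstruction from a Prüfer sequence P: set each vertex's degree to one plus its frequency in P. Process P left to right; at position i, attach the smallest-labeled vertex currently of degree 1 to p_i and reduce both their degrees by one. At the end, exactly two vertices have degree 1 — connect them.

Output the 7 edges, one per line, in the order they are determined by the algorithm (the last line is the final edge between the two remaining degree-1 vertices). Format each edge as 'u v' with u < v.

Answer: 1 4
3 4
6 7
4 7
2 4
2 5
5 8

Derivation:
Initial degrees: {1:1, 2:2, 3:1, 4:4, 5:2, 6:1, 7:2, 8:1}
Step 1: smallest deg-1 vertex = 1, p_1 = 4. Add edge {1,4}. Now deg[1]=0, deg[4]=3.
Step 2: smallest deg-1 vertex = 3, p_2 = 4. Add edge {3,4}. Now deg[3]=0, deg[4]=2.
Step 3: smallest deg-1 vertex = 6, p_3 = 7. Add edge {6,7}. Now deg[6]=0, deg[7]=1.
Step 4: smallest deg-1 vertex = 7, p_4 = 4. Add edge {4,7}. Now deg[7]=0, deg[4]=1.
Step 5: smallest deg-1 vertex = 4, p_5 = 2. Add edge {2,4}. Now deg[4]=0, deg[2]=1.
Step 6: smallest deg-1 vertex = 2, p_6 = 5. Add edge {2,5}. Now deg[2]=0, deg[5]=1.
Final: two remaining deg-1 vertices are 5, 8. Add edge {5,8}.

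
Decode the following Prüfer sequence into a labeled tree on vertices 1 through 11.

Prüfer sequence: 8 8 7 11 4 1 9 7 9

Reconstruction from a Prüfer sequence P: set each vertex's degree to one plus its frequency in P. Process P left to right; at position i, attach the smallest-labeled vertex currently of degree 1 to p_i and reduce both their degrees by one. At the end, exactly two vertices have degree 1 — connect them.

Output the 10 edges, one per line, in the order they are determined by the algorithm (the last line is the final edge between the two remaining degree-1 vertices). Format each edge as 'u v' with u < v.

Answer: 2 8
3 8
5 7
6 11
4 8
1 4
1 9
7 10
7 9
9 11

Derivation:
Initial degrees: {1:2, 2:1, 3:1, 4:2, 5:1, 6:1, 7:3, 8:3, 9:3, 10:1, 11:2}
Step 1: smallest deg-1 vertex = 2, p_1 = 8. Add edge {2,8}. Now deg[2]=0, deg[8]=2.
Step 2: smallest deg-1 vertex = 3, p_2 = 8. Add edge {3,8}. Now deg[3]=0, deg[8]=1.
Step 3: smallest deg-1 vertex = 5, p_3 = 7. Add edge {5,7}. Now deg[5]=0, deg[7]=2.
Step 4: smallest deg-1 vertex = 6, p_4 = 11. Add edge {6,11}. Now deg[6]=0, deg[11]=1.
Step 5: smallest deg-1 vertex = 8, p_5 = 4. Add edge {4,8}. Now deg[8]=0, deg[4]=1.
Step 6: smallest deg-1 vertex = 4, p_6 = 1. Add edge {1,4}. Now deg[4]=0, deg[1]=1.
Step 7: smallest deg-1 vertex = 1, p_7 = 9. Add edge {1,9}. Now deg[1]=0, deg[9]=2.
Step 8: smallest deg-1 vertex = 10, p_8 = 7. Add edge {7,10}. Now deg[10]=0, deg[7]=1.
Step 9: smallest deg-1 vertex = 7, p_9 = 9. Add edge {7,9}. Now deg[7]=0, deg[9]=1.
Final: two remaining deg-1 vertices are 9, 11. Add edge {9,11}.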